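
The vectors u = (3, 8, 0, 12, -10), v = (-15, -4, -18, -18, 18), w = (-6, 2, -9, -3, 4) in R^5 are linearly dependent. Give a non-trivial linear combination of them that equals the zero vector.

Solve the homogeneous system with u, v, w as columns by row-reducing the coefficient matrix.
A generator of the null space is (1, 1, -2).

u + v - 2w = 0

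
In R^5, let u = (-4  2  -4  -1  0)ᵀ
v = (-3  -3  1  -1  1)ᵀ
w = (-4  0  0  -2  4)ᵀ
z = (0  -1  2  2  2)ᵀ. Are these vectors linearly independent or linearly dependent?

linearly independent

Row-reduce the matrix whose columns are u, v, w, z.
The reduction yields 4 nonzero rows, so the rank is 4.
Since rank = 4 (the number of vectors), the set is linearly independent.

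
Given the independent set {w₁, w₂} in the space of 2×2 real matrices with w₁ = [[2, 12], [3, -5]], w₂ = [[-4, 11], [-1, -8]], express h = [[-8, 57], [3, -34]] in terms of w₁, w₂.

h = 2w₁ + 3w₂

Identify each element with its coordinate vector in ℝ⁴ via {E₁₁, E₁₂, E₂₁, E₂₂}.
Set up the augmented matrix [w₁ | w₂ | h] and row-reduce.
The system has the unique solution (c₁, c₂) = (2, 3).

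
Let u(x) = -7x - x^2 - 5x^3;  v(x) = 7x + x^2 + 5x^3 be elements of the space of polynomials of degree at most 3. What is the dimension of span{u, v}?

Represent each element by its coordinate vector in ℝ⁴.
Put the 4×2 matrix [u|v] into echelon form.
Reduction leaves 1 leading entry, giving rank 1.

dim = 1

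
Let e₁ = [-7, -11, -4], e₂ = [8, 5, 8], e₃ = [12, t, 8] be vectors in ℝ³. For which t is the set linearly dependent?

Place the vectors as rows of a 3×3 matrix; dependence ⇔ determinant zero.
Cofactor expansion gives det = 24*t - 392.
This vanishes exactly when t = 49/3.

t = 49/3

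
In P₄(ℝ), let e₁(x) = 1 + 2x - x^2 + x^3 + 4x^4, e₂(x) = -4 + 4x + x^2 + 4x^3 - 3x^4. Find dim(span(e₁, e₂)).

dim = 2

Pass to coordinate vectors with respect to the basis {1, x, …, x^4}.
Put the 5×2 matrix [e₁|e₂] into echelon form.
Exactly 2 pivots survive; hence the rank is 2.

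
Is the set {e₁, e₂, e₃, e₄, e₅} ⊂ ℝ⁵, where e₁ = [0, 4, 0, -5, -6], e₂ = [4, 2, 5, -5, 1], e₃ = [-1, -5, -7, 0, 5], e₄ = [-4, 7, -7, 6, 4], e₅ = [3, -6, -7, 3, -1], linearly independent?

Row-reduce the matrix whose columns are e₁, e₂, e₃, e₄, e₅.
The reduction yields 5 nonzero rows, so the rank is 5.
Since rank = 5 (the number of vectors), the set is linearly independent.

linearly independent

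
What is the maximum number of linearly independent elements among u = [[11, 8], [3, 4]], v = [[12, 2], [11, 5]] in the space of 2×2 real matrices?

2

Use coordinates relative to {E₁₁, E₁₂, E₂₁, E₂₂}.
Put the 4×2 matrix [u|v] into echelon form.
Reduction leaves 2 leading entries, giving rank 2.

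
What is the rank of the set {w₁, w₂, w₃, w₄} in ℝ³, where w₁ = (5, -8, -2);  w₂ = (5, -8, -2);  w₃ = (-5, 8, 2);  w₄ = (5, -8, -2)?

rank 1

Apply Gaussian elimination to the matrix whose rows are w₁, w₂, w₃, w₄.
The echelon form has 1 nonzero row, so the rank is 1.
(With 4 elements in a 3-dimensional space the rank is at most 3.)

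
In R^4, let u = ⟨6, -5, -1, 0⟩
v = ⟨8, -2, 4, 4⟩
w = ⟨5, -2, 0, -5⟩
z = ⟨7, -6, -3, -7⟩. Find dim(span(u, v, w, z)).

dim = 3

Put the 4×4 matrix [u|v|w|z] into echelon form.
Exactly 3 pivots survive; hence the rank is 3.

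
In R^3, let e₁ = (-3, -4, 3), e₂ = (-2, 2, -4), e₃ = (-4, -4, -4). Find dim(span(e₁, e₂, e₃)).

Form the matrix with e₁, e₂, e₃ as columns and reduce.
The echelon form has 3 nonzero rows, so the rank is 3.

dim = 3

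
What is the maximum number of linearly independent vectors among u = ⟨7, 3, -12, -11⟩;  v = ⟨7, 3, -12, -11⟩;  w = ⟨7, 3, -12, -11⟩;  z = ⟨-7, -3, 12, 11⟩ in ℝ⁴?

Apply Gaussian elimination to the matrix whose rows are u, v, w, z.
Reduction leaves 1 leading entry, giving rank 1.

1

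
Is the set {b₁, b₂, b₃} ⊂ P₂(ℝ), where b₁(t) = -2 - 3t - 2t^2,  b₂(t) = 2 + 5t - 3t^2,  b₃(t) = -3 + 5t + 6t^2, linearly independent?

Take coordinates with respect to the standard basis {1, t, t^2}.
The matrix [b₁|b₂|b₃] has determinant -131.
A nonzero determinant means the columns are linearly independent.

linearly independent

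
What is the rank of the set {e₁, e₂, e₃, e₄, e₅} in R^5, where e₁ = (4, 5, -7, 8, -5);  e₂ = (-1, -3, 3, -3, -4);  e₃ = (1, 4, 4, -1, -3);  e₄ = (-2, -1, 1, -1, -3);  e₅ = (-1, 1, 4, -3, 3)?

Row-reduce the 5×5 matrix with these as rows.
There are 4 pivot columns, so rank = 4.

rank 4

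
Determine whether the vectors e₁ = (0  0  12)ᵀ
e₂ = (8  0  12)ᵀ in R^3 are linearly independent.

Row-reduce the matrix whose columns are e₁, e₂.
The reduction yields 2 nonzero rows, so the rank is 2.
Since rank = 2 (the number of vectors), the set is linearly independent.

linearly independent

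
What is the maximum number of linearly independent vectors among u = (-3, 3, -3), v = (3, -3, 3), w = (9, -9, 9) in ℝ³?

Row-reduce the 3×3 matrix with these as rows.
Exactly 1 pivot survives; hence the rank is 1.

1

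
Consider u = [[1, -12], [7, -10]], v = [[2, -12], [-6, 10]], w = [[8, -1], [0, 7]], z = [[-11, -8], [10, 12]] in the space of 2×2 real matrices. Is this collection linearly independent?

linearly independent

Write each element as a coordinate vector in ℝ⁴ using {E₁₁, E₁₂, E₂₁, E₂₂}.
The matrix [u|v|w|z] has determinant 45178.
A nonzero determinant means the columns are linearly independent.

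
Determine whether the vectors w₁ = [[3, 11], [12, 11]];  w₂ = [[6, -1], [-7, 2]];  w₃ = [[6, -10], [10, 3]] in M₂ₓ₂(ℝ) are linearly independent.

linearly independent

Write each element as a coordinate vector in ℝ⁴ using {E₁₁, E₁₂, E₂₁, E₂₂}.
Row-reduce the matrix whose columns are w₁, w₂, w₃.
The reduction yields 3 nonzero rows, so the rank is 3.
Since rank = 3 (the number of vectors), the set is linearly independent.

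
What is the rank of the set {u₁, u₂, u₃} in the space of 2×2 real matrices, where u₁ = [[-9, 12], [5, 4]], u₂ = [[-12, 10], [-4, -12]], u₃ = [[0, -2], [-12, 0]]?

Pass to coordinate vectors with respect to the basis {E₁₁, E₁₂, E₂₁, E₂₂}.
Put the 4×3 matrix [u₁|u₂|u₃] into echelon form.
There are 3 pivot columns, so rank = 3.

rank 3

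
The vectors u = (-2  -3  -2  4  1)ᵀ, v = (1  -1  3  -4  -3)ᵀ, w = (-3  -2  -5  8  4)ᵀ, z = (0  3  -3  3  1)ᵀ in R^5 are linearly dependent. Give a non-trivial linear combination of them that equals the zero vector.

Write the vectors as columns of a matrix and find a nonzero vector in its null space.
One solution (up to scaling) is (1, -1, -1, 0).

u - v - w = 0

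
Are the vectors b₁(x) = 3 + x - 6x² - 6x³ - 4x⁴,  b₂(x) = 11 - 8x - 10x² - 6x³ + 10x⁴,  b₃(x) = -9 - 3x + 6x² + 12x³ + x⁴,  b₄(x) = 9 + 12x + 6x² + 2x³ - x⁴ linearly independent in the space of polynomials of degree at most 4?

Take coordinates with respect to the standard basis {1, x, …, x⁴}.
Place the vectors as rows of a 4×5 matrix and reduce to echelon form.
The reduction yields 4 nonzero rows, so the rank is 4.
Since rank = 4 (the number of vectors), the set is linearly independent.

linearly independent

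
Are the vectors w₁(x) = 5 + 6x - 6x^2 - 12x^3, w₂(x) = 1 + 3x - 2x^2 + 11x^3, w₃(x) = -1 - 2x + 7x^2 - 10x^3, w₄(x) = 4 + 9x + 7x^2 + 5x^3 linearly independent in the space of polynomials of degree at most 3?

Take coordinates with respect to the standard basis {1, x, …, x^3}.
The matrix [w₁|w₂|w₃|w₄] has determinant -24.
A nonzero determinant means the columns are linearly independent.

linearly independent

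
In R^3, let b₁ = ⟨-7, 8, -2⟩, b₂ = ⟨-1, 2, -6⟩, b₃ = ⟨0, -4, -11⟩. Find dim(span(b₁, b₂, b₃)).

dim = 3

Form the matrix with b₁, b₂, b₃ as columns and reduce.
Reduction leaves 3 leading entries, giving rank 3.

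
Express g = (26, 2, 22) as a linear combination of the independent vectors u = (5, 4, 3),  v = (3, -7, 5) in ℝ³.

g = 4u + 2v

Solve the system with u, v as columns and g as the right-hand side.
Back-substitution yields (c₁, c₂) = (4, 2).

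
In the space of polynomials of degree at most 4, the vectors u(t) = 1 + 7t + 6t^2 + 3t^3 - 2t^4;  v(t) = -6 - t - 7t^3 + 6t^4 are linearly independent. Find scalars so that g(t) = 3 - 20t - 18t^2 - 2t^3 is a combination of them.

Work in coordinates with respect to the standard basis {1, t, …, t^4}.
Since u, v are independent, the coefficients expressing g are uniquely determined by a linear system.
The system has the unique solution (α₁, α₂) = (-3, -1).

g = -3u - v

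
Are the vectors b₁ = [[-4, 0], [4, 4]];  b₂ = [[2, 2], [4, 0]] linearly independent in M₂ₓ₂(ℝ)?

linearly independent

Take coordinates with respect to the standard basis {E₁₁, E₁₂, E₂₁, E₂₂}.
Row-reduce the matrix whose columns are b₁, b₂.
The reduction yields 2 nonzero rows, so the rank is 2.
Since rank = 2 (the number of vectors), the set is linearly independent.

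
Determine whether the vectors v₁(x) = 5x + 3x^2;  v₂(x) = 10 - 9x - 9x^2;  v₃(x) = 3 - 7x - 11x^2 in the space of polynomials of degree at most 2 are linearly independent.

linearly independent

Take coordinates with respect to the standard basis {1, x, x^2}.
Place the vectors as rows of a 3×3 matrix and reduce to echelon form.
The reduction yields 3 nonzero rows, so the rank is 3.
Since rank = 3 (the number of vectors), the set is linearly independent.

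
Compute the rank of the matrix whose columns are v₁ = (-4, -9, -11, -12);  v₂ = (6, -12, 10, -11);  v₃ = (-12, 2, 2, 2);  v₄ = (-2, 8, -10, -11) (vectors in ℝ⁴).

Row-reduce the 4×4 matrix with these as rows.
The echelon form has 4 nonzero rows, so the rank is 4.

rank 4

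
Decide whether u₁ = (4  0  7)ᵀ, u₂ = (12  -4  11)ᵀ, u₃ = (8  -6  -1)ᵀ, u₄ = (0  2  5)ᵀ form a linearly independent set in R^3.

There are 4 vectors in a 3-dimensional space, so they cannot be linearly independent.

linearly dependent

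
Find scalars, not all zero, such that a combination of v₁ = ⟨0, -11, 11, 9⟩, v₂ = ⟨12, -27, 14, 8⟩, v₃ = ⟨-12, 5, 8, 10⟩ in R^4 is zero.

2v₁ - v₂ - v₃ = 0

Solve the homogeneous system with v₁, v₂, v₃ as columns by row-reducing the coefficient matrix.
The free variable yields coefficients (2, -1, -1) (any nonzero multiple also works).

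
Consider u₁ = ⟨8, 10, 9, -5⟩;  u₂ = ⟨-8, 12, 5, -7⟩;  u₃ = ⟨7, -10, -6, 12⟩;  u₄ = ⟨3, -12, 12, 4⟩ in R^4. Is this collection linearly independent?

linearly independent

The matrix [u₁|u₂|u₃|u₄] has determinant -19248.
A nonzero determinant means the columns are linearly independent.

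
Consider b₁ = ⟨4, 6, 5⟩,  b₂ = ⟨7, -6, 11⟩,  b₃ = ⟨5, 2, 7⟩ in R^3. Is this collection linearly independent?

linearly dependent

The matrix [b₁|b₂|b₃] has determinant 0.
A zero determinant means the columns are linearly dependent.
Indeed 2b₁ + b₂ - 3b₃ = 0.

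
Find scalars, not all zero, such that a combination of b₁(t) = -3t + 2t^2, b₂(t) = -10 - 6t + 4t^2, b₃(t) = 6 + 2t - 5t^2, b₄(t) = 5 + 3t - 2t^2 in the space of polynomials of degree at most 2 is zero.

b₂ + 2b₄ = 0

Write each element as a vector in ℝ³ using {1, t, t^2}.
Set up α₁b₁ + … + α₄b₄ = 0 and solve the homogeneous system.
One solution (up to scaling) is (0, 1, 0, 2).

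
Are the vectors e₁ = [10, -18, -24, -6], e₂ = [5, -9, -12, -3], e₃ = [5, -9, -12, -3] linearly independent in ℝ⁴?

Place the vectors as rows of a 3×4 matrix and reduce to echelon form.
The reduction yields 1 nonzero row, so the rank is 1.
Since rank 1 < 3, the set is linearly dependent.
Indeed e₁ - 2e₂ = 0.

linearly dependent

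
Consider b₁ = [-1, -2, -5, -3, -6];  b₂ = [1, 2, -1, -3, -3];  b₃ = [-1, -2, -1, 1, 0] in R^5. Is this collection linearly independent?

linearly dependent

Row-reduce the matrix whose columns are b₁, b₂, b₃.
The reduction yields 2 nonzero rows, so the rank is 2.
Since rank 2 < 3, the set is linearly dependent.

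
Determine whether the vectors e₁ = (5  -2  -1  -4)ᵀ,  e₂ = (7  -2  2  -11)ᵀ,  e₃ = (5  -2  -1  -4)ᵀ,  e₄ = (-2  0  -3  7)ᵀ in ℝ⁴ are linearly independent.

Form the 4×4 matrix with these as columns; its determinant is 0.
A zero determinant means the columns are linearly dependent.

linearly dependent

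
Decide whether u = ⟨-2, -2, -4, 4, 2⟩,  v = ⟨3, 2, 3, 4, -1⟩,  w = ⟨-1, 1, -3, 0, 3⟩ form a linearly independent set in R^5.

Place the vectors as rows of a 3×5 matrix and reduce to echelon form.
The reduction yields 3 nonzero rows, so the rank is 3.
Since rank = 3 (the number of vectors), the set is linearly independent.

linearly independent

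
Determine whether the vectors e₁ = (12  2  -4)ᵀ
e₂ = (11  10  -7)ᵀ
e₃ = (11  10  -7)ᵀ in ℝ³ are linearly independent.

linearly dependent

Two of the vectors are equal, giving an immediate dependence.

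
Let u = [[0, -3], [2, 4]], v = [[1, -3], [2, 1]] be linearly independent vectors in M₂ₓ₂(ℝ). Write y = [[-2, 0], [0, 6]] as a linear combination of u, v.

Identify each element with its coordinate vector in ℝ⁴ via {E₁₁, E₁₂, E₂₁, E₂₂}.
Solve the system with u, v as columns and y as the right-hand side.
The system has the unique solution (c₁, c₂) = (2, -2).

y = 2u - 2v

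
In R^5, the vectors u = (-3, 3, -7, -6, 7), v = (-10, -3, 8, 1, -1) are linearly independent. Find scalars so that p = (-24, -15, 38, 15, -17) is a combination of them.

Since u, v are independent, the coefficients expressing p are uniquely determined by a linear system.
Back-substitution yields (α₁, α₂) = (-2, 3).

p = -2u + 3v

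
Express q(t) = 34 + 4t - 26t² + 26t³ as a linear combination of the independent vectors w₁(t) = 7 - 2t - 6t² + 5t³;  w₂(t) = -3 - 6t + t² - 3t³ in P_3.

q = 4w₁ - 2w₂

Take coordinate vectors relative to {1, t, …, t³}.
Solve the system with w₁, w₂ as columns and q as the right-hand side.
Back-substitution yields (α₁, α₂) = (4, -2).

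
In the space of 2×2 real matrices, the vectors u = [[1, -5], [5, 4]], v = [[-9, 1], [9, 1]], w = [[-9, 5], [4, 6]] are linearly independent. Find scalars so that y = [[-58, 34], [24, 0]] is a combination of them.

y = -4u + 4v + 2w

Take coordinate vectors relative to {E₁₁, E₁₂, E₂₁, E₂₂}.
Set up the augmented matrix [u | v | w | y] and row-reduce.
Row-reducing the augmented matrix gives the unique coefficients (α₁, α₂, α₃) = (-4, 4, 2).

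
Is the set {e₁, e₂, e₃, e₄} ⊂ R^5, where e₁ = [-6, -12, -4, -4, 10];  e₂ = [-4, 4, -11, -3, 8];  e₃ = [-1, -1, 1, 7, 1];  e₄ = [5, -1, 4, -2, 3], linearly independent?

linearly independent

Place the vectors as rows of a 4×5 matrix and reduce to echelon form.
The reduction yields 4 nonzero rows, so the rank is 4.
Since rank = 4 (the number of vectors), the set is linearly independent.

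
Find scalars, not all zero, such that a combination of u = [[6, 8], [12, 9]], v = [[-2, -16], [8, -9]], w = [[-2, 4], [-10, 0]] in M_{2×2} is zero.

Take coordinates with respect to {E₁₁, E₁₂, E₂₁, E₂₂}.
Set up α₁u + … + α₃w = 0 and solve the homogeneous system.
One solution (up to scaling) is (1, 1, 2).

u + v + 2w = 0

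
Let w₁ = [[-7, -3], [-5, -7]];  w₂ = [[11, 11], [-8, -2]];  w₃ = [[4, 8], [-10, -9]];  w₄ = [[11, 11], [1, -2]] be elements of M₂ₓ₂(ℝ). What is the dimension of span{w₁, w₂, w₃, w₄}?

Pass to coordinate vectors with respect to the basis {E₁₁, E₁₂, E₂₁, E₂₂}.
Form the matrix with w₁, w₂, w₃, w₄ as columns and reduce.
Exactly 3 pivots survive; hence the rank is 3.

3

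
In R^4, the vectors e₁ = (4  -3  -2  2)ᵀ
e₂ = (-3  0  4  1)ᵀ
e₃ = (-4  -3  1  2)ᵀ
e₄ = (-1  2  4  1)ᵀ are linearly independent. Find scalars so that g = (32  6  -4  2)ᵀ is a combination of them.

g = 4e₁ - e₂ - 4e₃ + 3e₄

Write g = α₁e₁ + … + α₄e₄ and equate components.
Back-substitution yields (α₁, …, α₄) = (4, -1, -4, 3).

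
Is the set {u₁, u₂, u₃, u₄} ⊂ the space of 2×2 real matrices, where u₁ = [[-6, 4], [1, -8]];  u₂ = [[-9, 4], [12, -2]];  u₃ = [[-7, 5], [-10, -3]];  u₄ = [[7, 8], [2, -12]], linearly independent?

linearly independent

Write each element as a coordinate vector in ℝ⁴ using {E₁₁, E₁₂, E₂₁, E₂₂}.
Form the 4×4 matrix with these as columns; its determinant is -11434.
A nonzero determinant means the columns are linearly independent.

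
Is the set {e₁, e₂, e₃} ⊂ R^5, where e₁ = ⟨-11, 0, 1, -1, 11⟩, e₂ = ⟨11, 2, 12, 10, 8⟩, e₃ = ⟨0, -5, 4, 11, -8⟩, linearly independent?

Row-reduce the matrix whose columns are e₁, e₂, e₃.
The reduction yields 3 nonzero rows, so the rank is 3.
Since rank = 3 (the number of vectors), the set is linearly independent.

linearly independent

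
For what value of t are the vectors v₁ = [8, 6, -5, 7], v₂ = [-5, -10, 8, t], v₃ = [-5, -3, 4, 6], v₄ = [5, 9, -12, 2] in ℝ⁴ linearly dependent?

t = -30

Place the vectors as rows of a 4×4 matrix; dependence ⇔ determinant zero.
Cofactor expansion gives det = -90*t - 2700.
This vanishes exactly when t = -30.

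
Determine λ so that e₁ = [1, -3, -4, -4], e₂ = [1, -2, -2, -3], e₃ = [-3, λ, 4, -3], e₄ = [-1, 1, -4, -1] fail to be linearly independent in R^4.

λ = 27

Dependence holds iff the 4×4 matrix [e₁ e₂ e₃ e₄] is singular.
Cofactor expansion gives det = 2*λ - 54.
This vanishes exactly when λ = 27.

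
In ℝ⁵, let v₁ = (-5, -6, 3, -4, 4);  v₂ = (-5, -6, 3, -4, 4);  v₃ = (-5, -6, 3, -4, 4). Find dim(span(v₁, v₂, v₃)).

dim = 1

Put the 5×3 matrix [v₁|v₂|v₃] into echelon form.
Reduction leaves 1 leading entry, giving rank 1.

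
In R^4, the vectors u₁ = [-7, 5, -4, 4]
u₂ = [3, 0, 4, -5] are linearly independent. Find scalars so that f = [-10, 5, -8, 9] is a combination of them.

f = u₁ - u₂

Write f = a₁u₁ + a₂u₂ and equate components.
The system has the unique solution (a₁, a₂) = (1, -1).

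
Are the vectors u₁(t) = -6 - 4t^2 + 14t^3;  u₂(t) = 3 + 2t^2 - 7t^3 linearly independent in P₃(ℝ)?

linearly dependent

Write each element as a coordinate vector in ℝ⁴ using {1, t, …, t^3}.
Place the vectors as rows of a 2×4 matrix and reduce to echelon form.
The reduction yields 1 nonzero row, so the rank is 1.
Since rank 1 < 2, the set is linearly dependent.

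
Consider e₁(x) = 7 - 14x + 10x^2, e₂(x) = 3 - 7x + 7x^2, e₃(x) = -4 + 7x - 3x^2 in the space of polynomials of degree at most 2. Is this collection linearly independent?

linearly dependent

Take coordinates with respect to the standard basis {1, x, x^2}.
Row-reduce the matrix whose columns are e₁, e₂, e₃.
The reduction yields 2 nonzero rows, so the rank is 2.
Since rank 2 < 3, the set is linearly dependent.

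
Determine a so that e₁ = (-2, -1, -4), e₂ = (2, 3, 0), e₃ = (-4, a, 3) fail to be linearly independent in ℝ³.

a = -15/2

Place the vectors as rows of a 3×3 matrix; dependence ⇔ determinant zero.
Expanding, det = -8*a - 60.
Setting this to zero gives a = -15/2.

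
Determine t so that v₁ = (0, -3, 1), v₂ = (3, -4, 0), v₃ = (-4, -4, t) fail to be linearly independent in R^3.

t = 28/9

Dependence holds iff the 3×3 matrix [v₁ v₂ v₃] is singular.
Expanding, det = 9*t - 28.
Setting this to zero gives t = 28/9.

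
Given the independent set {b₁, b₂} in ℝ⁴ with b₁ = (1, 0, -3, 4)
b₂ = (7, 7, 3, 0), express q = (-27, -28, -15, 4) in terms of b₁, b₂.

Solve the system with b₁, b₂ as columns and q as the right-hand side.
The system has the unique solution (a₁, a₂) = (1, -4).

q = b₁ - 4b₂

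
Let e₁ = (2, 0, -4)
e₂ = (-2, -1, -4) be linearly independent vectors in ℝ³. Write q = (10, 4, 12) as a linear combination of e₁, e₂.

q = e₁ - 4e₂

Write q = c₁e₁ + c₂e₂ and equate components.
Row-reducing the augmented matrix gives the unique coefficients (c₁, c₂) = (1, -4).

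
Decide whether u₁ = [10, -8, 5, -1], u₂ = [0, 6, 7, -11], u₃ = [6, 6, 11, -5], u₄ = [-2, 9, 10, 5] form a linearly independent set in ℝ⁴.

linearly independent

Row-reduce the matrix whose columns are u₁, u₂, u₃, u₄.
The reduction yields 4 nonzero rows, so the rank is 4.
Since rank = 4 (the number of vectors), the set is linearly independent.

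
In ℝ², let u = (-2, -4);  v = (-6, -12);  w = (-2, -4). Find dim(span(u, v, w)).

1

Put the 2×3 matrix [u|v|w] into echelon form.
Exactly 1 pivot survives; hence the rank is 1.
(With 3 elements in a 2-dimensional space the rank is at most 2.)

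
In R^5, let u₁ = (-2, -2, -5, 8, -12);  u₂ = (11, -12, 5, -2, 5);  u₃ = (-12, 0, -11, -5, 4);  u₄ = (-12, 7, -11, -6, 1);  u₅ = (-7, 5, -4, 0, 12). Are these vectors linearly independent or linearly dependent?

The matrix [u₁|u₂|u₃|u₄|u₅] has determinant -76874.
A nonzero determinant means the columns are linearly independent.

linearly independent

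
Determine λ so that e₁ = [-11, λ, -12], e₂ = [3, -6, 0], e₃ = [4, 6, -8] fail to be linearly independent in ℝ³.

λ = 43

The vectors are dependent exactly when the determinant of the matrix with rows e₁, e₂, e₃ vanishes.
The determinant works out to 24*λ - 1032.
Solving 24*λ - 1032 = 0 yields λ = 43.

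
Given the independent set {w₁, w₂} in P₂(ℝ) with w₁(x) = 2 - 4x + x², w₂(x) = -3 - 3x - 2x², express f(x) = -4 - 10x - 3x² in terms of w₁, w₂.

Identify each element with its coordinate vector in ℝ³ via {1, x, x²}.
Write f = a₁w₁ + a₂w₂ and equate components.
The system has the unique solution (a₁, a₂) = (1, 2).

f = w₁ + 2w₂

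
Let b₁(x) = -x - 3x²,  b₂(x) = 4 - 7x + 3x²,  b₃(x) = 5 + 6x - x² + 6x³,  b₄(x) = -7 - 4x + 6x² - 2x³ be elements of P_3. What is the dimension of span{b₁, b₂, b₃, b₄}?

4

Represent each element by its coordinate vector in ℝ⁴.
Row-reduce the 4×4 matrix with these as rows.
Exactly 4 pivots survive; hence the rank is 4.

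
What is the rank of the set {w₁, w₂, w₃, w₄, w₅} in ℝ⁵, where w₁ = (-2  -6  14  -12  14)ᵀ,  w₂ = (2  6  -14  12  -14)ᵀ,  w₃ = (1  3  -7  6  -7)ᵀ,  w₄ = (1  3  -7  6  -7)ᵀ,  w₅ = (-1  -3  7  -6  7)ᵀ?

1

Row-reduce the 5×5 matrix with these as rows.
There is 1 pivot column, so rank = 1.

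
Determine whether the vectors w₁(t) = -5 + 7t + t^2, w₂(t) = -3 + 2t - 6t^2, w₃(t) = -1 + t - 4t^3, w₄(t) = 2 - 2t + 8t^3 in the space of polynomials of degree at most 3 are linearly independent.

Take coordinates with respect to the standard basis {1, t, …, t^3}.
One vector is a scalar multiple of another, so the set is dependent.

linearly dependent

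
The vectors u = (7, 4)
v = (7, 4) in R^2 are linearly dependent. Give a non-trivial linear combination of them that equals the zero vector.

Solve the homogeneous system with u, v as columns by row-reducing the coefficient matrix.
The free variable yields coefficients (1, -1) (any nonzero multiple also works).

u - v = 0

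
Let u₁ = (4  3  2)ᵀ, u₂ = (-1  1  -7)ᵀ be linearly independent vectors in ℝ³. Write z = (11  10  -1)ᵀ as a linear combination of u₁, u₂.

z = 3u₁ + u₂

Set up the augmented matrix [u₁ | u₂ | z] and row-reduce.
Row-reducing the augmented matrix gives the unique coefficients (a₁, a₂) = (3, 1).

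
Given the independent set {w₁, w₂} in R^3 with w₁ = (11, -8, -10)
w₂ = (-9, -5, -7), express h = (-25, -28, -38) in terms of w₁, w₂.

Since w₁, w₂ are independent, the coefficients expressing h are uniquely determined by a linear system.
The system has the unique solution (α₁, α₂) = (1, 4).

h = w₁ + 4w₂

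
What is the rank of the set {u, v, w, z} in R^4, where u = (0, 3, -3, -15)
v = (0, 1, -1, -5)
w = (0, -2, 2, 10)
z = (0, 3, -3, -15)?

rank 1

Form the matrix with u, v, w, z as columns and reduce.
Reduction leaves 1 leading entry, giving rank 1.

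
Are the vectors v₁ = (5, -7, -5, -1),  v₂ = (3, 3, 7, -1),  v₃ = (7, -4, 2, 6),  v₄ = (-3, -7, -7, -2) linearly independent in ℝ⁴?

Row-reduce the matrix whose columns are v₁, v₂, v₃, v₄.
The reduction yields 4 nonzero rows, so the rank is 4.
Since rank = 4 (the number of vectors), the set is linearly independent.

linearly independent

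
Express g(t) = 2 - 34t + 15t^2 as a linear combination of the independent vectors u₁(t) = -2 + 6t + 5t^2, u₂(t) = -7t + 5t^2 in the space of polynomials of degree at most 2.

Take coordinate vectors relative to {1, t, t^2}.
Write g = α₁u₁ + α₂u₂ and equate components.
Back-substitution yields (α₁, α₂) = (-1, 4).

g = -u₁ + 4u₂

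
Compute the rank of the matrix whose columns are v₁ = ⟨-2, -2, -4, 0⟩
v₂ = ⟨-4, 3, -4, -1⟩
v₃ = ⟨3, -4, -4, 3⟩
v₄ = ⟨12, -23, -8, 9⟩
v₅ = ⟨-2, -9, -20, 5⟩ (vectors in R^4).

Apply Gaussian elimination to the matrix whose rows are v₁, v₂, v₃, v₄, v₅.
Reduction leaves 3 leading entries, giving rank 3.
(With 5 elements in a 4-dimensional space the rank is at most 4.)

rank 3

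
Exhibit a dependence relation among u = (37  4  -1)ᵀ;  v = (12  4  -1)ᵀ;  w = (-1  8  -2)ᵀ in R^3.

u - 3v + w = 0

Solve the homogeneous system with u, v, w as columns by row-reducing the coefficient matrix.
The free variable yields coefficients (1, -3, 1) (any nonzero multiple also works).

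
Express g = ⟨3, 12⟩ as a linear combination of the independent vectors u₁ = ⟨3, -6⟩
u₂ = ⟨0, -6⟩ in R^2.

g = u₁ - 3u₂

Solve the system with u₁, u₂ as columns and g as the right-hand side.
Back-substitution yields (c₁, c₂) = (1, -3).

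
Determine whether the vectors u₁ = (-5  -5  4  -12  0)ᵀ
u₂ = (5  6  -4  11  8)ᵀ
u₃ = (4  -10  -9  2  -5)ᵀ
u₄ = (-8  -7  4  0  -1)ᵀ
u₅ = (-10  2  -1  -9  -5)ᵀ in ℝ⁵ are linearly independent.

Form the 5×5 matrix with these as columns; its determinant is -132145.
A nonzero determinant means the columns are linearly independent.

linearly independent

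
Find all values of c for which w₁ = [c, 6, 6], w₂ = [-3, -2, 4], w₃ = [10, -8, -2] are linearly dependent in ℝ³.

The set is linearly dependent precisely when det[w₁; w₂; w₃] = 0.
The determinant works out to 36*c + 468.
Setting this to zero gives c = -13.

c = -13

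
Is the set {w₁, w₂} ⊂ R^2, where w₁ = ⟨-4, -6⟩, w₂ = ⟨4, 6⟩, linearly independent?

linearly dependent

Place the vectors as rows of a 2×2 matrix and reduce to echelon form.
The reduction yields 1 nonzero row, so the rank is 1.
Since rank 1 < 2, the set is linearly dependent.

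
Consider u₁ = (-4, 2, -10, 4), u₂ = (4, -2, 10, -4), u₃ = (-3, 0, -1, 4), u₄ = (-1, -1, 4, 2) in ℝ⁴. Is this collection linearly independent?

Form the 4×4 matrix with these as columns; its determinant is 0.
A zero determinant means the columns are linearly dependent.

linearly dependent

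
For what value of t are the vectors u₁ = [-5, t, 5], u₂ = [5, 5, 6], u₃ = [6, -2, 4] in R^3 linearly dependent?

t = 45/2

Dependence holds iff the 3×3 matrix [u₁ u₂ u₃] is singular.
Cofactor expansion gives det = 16*t - 360.
This vanishes exactly when t = 45/2.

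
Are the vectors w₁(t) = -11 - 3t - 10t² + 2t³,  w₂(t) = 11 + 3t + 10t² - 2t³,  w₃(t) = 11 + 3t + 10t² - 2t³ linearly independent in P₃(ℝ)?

linearly dependent

Take coordinates with respect to the standard basis {1, t, …, t³}.
Row-reduce the matrix whose columns are w₁, w₂, w₃.
The reduction yields 1 nonzero row, so the rank is 1.
Since rank 1 < 3, the set is linearly dependent.
Indeed w₁ + w₂ = 0.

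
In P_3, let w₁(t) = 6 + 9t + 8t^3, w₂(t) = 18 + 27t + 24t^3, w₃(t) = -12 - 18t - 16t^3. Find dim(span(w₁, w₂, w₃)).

Use coordinates relative to {1, t, …, t^3}.
Apply Gaussian elimination to the matrix whose rows are w₁, w₂, w₃.
The echelon form has 1 nonzero row, so the rank is 1.

1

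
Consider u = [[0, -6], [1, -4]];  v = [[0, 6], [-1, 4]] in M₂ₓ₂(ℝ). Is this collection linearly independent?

linearly dependent

Take coordinates with respect to the standard basis {E₁₁, E₁₂, E₂₁, E₂₂}.
Place the vectors as rows of a 2×4 matrix and reduce to echelon form.
The reduction yields 1 nonzero row, so the rank is 1.
Since rank 1 < 2, the set is linearly dependent.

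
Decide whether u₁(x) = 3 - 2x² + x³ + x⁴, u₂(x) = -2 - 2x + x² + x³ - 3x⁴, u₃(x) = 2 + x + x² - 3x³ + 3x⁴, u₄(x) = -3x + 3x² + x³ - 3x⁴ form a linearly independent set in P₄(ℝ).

linearly independent

Take coordinates with respect to the standard basis {1, x, …, x⁴}.
Row-reduce the matrix whose columns are u₁, u₂, u₃, u₄.
The reduction yields 4 nonzero rows, so the rank is 4.
Since rank = 4 (the number of vectors), the set is linearly independent.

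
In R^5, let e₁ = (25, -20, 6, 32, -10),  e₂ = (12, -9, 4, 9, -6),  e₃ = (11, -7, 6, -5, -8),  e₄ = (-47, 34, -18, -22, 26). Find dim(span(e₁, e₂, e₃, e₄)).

Apply Gaussian elimination to the matrix whose rows are e₁, e₂, e₃, e₄.
There are 2 pivot columns, so rank = 2.

dim = 2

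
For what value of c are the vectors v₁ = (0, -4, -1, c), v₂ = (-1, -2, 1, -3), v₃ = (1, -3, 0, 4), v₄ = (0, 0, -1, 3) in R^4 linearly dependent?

c = 31/5

The vectors are dependent exactly when the determinant of the matrix with rows v₁, v₂, v₃, v₄ vanishes.
The determinant works out to 5*c - 31.
This vanishes exactly when c = 31/5.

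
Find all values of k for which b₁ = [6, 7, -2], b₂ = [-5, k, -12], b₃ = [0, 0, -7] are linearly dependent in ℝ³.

k = -35/6

Dependence holds iff the 3×3 matrix [b₁ b₂ b₃] is singular.
The determinant works out to -42*k - 245.
Setting this to zero gives k = -35/6.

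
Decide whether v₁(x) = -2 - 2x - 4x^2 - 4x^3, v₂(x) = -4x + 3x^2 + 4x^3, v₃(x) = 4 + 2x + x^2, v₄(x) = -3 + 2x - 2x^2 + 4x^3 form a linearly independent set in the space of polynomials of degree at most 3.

Write each element as a coordinate vector in ℝ⁴ using {1, x, …, x^3}.
Place the vectors as rows of a 4×4 matrix and reduce to echelon form.
The reduction yields 4 nonzero rows, so the rank is 4.
Since rank = 4 (the number of vectors), the set is linearly independent.

linearly independent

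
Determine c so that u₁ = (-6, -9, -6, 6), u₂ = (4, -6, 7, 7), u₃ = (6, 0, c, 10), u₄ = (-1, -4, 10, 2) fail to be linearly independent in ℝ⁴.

Dependence holds iff the 4×4 matrix [u₁ u₂ u₃ u₄] is singular.
The determinant works out to -93*c - 5022.
This vanishes exactly when c = -54.

c = -54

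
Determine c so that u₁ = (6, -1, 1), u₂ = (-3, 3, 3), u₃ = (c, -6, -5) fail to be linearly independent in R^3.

c = 17/2

Dependence holds iff the 3×3 matrix [u₁ u₂ u₃] is singular.
The determinant works out to 51 - 6*c.
Setting this to zero gives c = 17/2.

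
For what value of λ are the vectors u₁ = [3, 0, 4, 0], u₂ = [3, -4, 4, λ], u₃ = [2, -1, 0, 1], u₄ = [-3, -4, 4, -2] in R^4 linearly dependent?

λ = 4/7

Place the vectors as rows of a 4×4 matrix; dependence ⇔ determinant zero.
The determinant works out to 32 - 56*λ.
Solving 32 - 56*λ = 0 yields λ = 4/7.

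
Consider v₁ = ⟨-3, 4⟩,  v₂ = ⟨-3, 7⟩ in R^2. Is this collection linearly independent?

linearly independent

The matrix [v₁|v₂] has determinant -9.
A nonzero determinant means the columns are linearly independent.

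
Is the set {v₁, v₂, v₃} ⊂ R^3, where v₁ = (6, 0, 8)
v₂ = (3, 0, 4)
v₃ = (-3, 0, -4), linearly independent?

linearly dependent

The matrix [v₁|v₂|v₃] has determinant 0.
A zero determinant means the columns are linearly dependent.
Indeed v₁ - 2v₂ = 0.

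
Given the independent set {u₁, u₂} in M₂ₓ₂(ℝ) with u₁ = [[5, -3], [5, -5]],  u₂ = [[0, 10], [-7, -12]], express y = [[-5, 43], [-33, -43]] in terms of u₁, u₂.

Take coordinate vectors relative to {E₁₁, E₁₂, E₂₁, E₂₂}.
Since u₁, u₂ are independent, the coefficients expressing y are uniquely determined by a linear system.
The system has the unique solution (α₁, α₂) = (-1, 4).

y = -u₁ + 4u₂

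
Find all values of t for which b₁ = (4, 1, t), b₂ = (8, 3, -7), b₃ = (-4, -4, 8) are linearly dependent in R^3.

t = -13/5

Dependence holds iff the 3×3 matrix [b₁ b₂ b₃] is singular.
The determinant works out to -20*t - 52.
Solving -20*t - 52 = 0 yields t = -13/5.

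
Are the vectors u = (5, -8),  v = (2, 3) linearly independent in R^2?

Row-reduce the matrix whose columns are u, v.
The reduction yields 2 nonzero rows, so the rank is 2.
Since rank = 2 (the number of vectors), the set is linearly independent.

linearly independent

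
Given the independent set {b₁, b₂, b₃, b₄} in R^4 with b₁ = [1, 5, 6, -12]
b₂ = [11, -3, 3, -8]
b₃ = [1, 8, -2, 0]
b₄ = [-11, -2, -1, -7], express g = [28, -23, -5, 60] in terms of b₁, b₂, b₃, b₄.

g = -2b₁ - b₂ - 3b₃ - 4b₄

Write g = c₁b₁ + … + c₄b₄ and equate components.
The system has the unique solution (c₁, …, c₄) = (-2, -1, -3, -4).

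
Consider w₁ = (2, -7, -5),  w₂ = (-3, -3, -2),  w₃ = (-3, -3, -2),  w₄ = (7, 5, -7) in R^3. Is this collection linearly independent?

linearly dependent

There are 4 vectors in a 3-dimensional space, so they cannot be linearly independent.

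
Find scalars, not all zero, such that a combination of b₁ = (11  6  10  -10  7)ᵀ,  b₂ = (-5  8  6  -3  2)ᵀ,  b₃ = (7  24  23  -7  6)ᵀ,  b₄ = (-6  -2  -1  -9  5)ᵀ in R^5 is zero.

Set up α₁b₁ + … + α₄b₄ = 0 and solve the homogeneous system.
A generator of the null space is (1, 2, -1, -1).

b₁ + 2b₂ - b₃ - b₄ = 0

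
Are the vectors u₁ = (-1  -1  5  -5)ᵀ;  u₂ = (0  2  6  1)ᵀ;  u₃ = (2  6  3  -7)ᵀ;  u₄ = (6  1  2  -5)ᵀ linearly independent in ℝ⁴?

linearly independent

Form the 4×4 matrix with these as columns; its determinant is -1721.
A nonzero determinant means the columns are linearly independent.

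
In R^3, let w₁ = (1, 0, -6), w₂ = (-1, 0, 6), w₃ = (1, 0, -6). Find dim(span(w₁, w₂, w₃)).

Put the 3×3 matrix [w₁|w₂|w₃] into echelon form.
There is 1 pivot column, so rank = 1.

1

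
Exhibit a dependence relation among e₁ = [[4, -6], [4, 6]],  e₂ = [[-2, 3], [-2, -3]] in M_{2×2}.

Write each element as a vector in ℝ⁴ using {E₁₁, E₁₂, E₂₁, E₂₂}.
Solve the homogeneous system with e₁, e₂ as columns by row-reducing the coefficient matrix.
One solution (up to scaling) is (1, 2).

e₁ + 2e₂ = 0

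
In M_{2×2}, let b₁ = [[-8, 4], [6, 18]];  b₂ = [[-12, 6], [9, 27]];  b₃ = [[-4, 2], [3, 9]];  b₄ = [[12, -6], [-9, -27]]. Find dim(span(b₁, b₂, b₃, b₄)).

Represent each element by its coordinate vector in ℝ⁴.
Form the matrix with b₁, b₂, b₃, b₄ as columns and reduce.
The echelon form has 1 nonzero row, so the rank is 1.

1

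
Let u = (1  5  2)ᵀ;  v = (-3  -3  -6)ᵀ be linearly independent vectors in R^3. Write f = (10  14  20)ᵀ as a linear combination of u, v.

f = u - 3v

Since u, v are independent, the coefficients expressing f are uniquely determined by a linear system.
Back-substitution yields (α₁, α₂) = (1, -3).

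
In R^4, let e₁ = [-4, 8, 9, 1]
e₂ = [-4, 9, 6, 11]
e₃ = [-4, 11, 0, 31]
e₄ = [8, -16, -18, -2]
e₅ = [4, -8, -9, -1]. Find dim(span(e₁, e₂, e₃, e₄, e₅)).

Apply Gaussian elimination to the matrix whose rows are e₁, e₂, e₃, e₄, e₅.
There are 2 pivot columns, so rank = 2.
(With 5 elements in a 4-dimensional space the rank is at most 4.)

dim = 2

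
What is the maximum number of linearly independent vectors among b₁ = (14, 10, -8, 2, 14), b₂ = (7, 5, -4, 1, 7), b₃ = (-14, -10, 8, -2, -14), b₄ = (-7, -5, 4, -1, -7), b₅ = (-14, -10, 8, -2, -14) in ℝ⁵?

1

Put the 5×5 matrix [b₁|b₂|b₃|b₄|b₅] into echelon form.
Exactly 1 pivot survives; hence the rank is 1.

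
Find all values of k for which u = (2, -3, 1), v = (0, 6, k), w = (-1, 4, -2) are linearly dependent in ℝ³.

k = -18/5

The vectors are dependent exactly when the determinant of the matrix with rows u, v, w vanishes.
The determinant works out to -5*k - 18.
This vanishes exactly when k = -18/5.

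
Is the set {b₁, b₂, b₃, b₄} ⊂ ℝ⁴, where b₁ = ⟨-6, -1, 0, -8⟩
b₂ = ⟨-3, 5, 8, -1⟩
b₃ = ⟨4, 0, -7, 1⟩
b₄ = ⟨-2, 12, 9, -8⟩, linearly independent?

Row-reduce the matrix whose columns are b₁, b₂, b₃, b₄.
The reduction yields 4 nonzero rows, so the rank is 4.
Since rank = 4 (the number of vectors), the set is linearly independent.

linearly independent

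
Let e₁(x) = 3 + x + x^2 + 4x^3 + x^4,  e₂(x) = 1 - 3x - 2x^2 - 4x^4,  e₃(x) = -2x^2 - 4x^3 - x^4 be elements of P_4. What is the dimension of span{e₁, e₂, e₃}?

dim = 3

Represent each element by its coordinate vector in ℝ⁵.
Apply Gaussian elimination to the matrix whose rows are e₁, e₂, e₃.
The echelon form has 3 nonzero rows, so the rank is 3.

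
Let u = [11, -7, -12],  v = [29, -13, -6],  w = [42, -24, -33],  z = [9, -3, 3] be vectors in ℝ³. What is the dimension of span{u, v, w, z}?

Form the matrix with u, v, w, z as columns and reduce.
The echelon form has 2 nonzero rows, so the rank is 2.
(With 4 elements in a 3-dimensional space the rank is at most 3.)

dim = 2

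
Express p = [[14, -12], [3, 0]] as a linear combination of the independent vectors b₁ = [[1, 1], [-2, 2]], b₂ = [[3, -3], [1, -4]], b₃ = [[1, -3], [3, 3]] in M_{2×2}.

p = 3b₁ + 3b₂ + 2b₃

Identify each element with its coordinate vector in ℝ⁴ via {E₁₁, E₁₂, E₂₁, E₂₂}.
Since b₁, b₂, b₃ are independent, the coefficients expressing p are uniquely determined by a linear system.
Back-substitution yields (c₁, c₂, c₃) = (3, 3, 2).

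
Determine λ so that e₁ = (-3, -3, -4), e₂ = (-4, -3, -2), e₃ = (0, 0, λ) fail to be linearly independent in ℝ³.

λ = 0

The set is linearly dependent precisely when det[e₁; e₂; e₃] = 0.
Cofactor expansion gives det = -3*λ.
Solving -3*λ = 0 yields λ = 0.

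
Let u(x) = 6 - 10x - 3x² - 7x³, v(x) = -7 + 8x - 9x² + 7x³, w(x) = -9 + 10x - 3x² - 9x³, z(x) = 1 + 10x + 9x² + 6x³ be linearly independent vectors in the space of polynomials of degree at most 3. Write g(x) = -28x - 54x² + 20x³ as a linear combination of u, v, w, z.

g = 2u + 4v - 2w - 2z

Take coordinate vectors relative to {1, x, …, x³}.
Set up the augmented matrix [u | v | w | z | g] and row-reduce.
Back-substitution yields (a₁, …, a₄) = (2, 4, -2, -2).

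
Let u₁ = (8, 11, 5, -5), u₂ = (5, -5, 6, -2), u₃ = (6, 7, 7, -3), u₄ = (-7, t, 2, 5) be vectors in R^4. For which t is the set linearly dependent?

The vectors are dependent exactly when the determinant of the matrix with rows u₁, u₂, u₃, u₄ vanishes.
Expanding, det = 92 - 12*t.
Setting this to zero gives t = 23/3.

t = 23/3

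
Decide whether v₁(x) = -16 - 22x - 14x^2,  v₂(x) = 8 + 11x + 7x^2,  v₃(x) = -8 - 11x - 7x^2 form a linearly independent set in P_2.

linearly dependent

Write each element as a coordinate vector in ℝ³ using {1, x, x^2}.
Row-reduce the matrix whose columns are v₁, v₂, v₃.
The reduction yields 1 nonzero row, so the rank is 1.
Since rank 1 < 3, the set is linearly dependent.
Indeed v₁ + 2v₂ = 0.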